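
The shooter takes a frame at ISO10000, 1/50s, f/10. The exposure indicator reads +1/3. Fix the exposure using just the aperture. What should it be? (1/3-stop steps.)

Overexposed by 1/3 stop → need 1/3 stop darker.
Aperture: f/10 → f/11.

f/11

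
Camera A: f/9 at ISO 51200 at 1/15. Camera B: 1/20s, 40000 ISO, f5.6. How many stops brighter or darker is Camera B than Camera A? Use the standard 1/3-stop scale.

Aperture: f/9 → f/8 → f/7.1 → f/6.3 → f/5.6 — 1 1/3 stops wider (brighter).
Shutter speed: 1/15 → 1/20 — 1/3 stop faster (darker).
ISO: 51200 → 40000 — 1/3 stop dropped (darker).
Net: +1 1/3 −1/3 −1/3 = +2/3 stops.

2/3 stop brighter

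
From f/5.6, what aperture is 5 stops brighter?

f/1.0

Aperture: f/5.6 → f/4 → f/2.8 → f/2 → f/1.4 → f/1.0 — 5 stops wider (brighter).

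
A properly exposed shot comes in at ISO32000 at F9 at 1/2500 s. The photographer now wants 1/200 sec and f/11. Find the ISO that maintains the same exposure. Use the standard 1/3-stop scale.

ISO 4000

Shutter speed: 1/2500 → 1/2000 → 1/1600 → 1/1250 → 1/1000 → 1/800 → 1/640 → 1/500 → 1/400 → 1/320 → 1/250 → 1/200 — 3 2/3 stops slower (brighter).
Aperture: f/9 → f/10 → f/11 — 2/3 stop narrower (darker).
Net change so far: 3 stops brighter. Offset with the ISO: 32000 → 25600 → 20000 → 16000 → 12800 → 10000 → 8000 → 6400 → 5000 → 4000.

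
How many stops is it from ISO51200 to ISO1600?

5 stops

51200 → 25600 → 12800 → 6400 → 3200 → 1600 — count the steps: 5 stops.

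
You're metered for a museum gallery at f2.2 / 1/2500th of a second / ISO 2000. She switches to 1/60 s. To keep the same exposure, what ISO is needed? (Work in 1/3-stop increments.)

ISO 50

Shutter speed: 1/2500 → 1/2000 → 1/1600 → 1/1250 → 1/1000 → 1/800 → 1/640 → 1/500 → 1/400 → 1/320 → 1/250 → 1/200 → 1/160 → 1/125 → 1/100 → 1/80 → 1/60 — 5 1/3 stops longer (brighter).
Need 5 1/3 stops darker from the ISO: 2000 → 1600 → 1250 → 1000 → 800 → 640 → 500 → 400 → 320 → 250 → 200 → 160 → 125 → 100 → 80 → 64 → 50.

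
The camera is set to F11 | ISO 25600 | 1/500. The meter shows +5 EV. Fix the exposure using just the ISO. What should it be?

ISO 800

Overexposed by 5 stops → need 5 stops darker.
ISO: 25600 → 12800 → 6400 → 3200 → 1600 → 800.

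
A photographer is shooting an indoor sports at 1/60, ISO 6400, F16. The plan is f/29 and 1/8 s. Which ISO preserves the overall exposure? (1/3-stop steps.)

ISO 2500

Aperture: f/16 → f/18 → f/20 → f/22 → f/25 → f/29 — 1 2/3 stops smaller aperture (darker).
Shutter speed: 1/60 → 1/50 → 1/40 → 1/30 → 1/25 → 1/20 → 1/15 → 1/13 → 1/10 → 1/8 — 3 stops longer (brighter).
Net change so far: 1 1/3 stops brighter. Offset with the ISO: 6400 → 5000 → 4000 → 3200 → 2500.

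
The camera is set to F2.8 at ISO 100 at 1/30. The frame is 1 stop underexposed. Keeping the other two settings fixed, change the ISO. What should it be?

ISO 200

Underexposed by 1 stop → need 1 stop brighter.
ISO: 100 → 200.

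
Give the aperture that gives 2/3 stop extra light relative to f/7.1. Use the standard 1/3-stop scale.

Aperture: f/7.1 → f/6.3 → f/5.6 — 2/3 stop wider (brighter).

f/5.6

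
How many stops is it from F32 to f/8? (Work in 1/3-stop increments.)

4 stops

f/32 → f/29 → f/25 → f/22 → f/20 → f/18 → f/16 → f/14 → f/13 → f/11 → f/10 → f/9 → f/8 — count the steps: 12 third-stops = 4 stops.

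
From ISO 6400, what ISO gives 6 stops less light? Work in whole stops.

ISO: 6400 → 3200 → 1600 → 800 → 400 → 200 → 100 — 6 stops lower (darker).

ISO 100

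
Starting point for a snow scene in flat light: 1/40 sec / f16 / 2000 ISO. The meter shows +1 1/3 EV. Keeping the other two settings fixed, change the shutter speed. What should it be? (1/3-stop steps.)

1/100s

Overexposed by 1 1/3 stops → need 1 1/3 stops darker.
Shutter speed: 1/40 → 1/50 → 1/60 → 1/80 → 1/100.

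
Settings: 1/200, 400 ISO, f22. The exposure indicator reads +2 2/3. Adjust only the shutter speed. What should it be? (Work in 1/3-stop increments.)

1/1250s

Overexposed by 2 2/3 stops → need 2 2/3 stops darker.
Shutter speed: 1/200 → 1/250 → 1/320 → 1/400 → 1/500 → 1/640 → 1/800 → 1/1000 → 1/1250.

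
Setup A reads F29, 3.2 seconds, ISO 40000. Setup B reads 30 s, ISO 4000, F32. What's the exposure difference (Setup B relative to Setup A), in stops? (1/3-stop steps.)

1/3 stop darker

Aperture: f/29 → f/32 — 1/3 stop smaller aperture (darker).
Shutter speed: 3.2 → 4 → 5 → 6 → 8 → 10 → 13 → 15 → 20 → 25 → 30 — 3 1/3 stops longer (brighter).
ISO: 40000 → 32000 → 25600 → 20000 → 16000 → 12800 → 10000 → 8000 → 6400 → 5000 → 4000 — 3 1/3 stops lower (darker).
Net: −1/3 +3 1/3 −3 1/3 = −1/3 stops.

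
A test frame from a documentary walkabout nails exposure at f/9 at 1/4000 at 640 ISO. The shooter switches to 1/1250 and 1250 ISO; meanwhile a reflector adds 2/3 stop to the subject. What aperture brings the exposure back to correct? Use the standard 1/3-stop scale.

Scene light: 2/3 stop brighter.
Shutter speed: 1/4000 → 1/3200 → 1/2500 → 1/2000 → 1/1600 → 1/1250 — 1 2/3 stops longer (brighter).
ISO: 640 → 800 → 1000 → 1250 — 1 stop raised (brighter).
Net so far: 3 1/3 stops brighter. Aperture: f/9 → f/10 → f/11 → f/13 → f/14 → f/16 → f/18 → f/20 → f/22 → f/25 → f/29.

f/29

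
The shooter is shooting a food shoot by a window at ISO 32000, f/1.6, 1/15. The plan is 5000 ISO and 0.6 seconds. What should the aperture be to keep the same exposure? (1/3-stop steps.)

ISO: 32000 → 25600 → 20000 → 16000 → 12800 → 10000 → 8000 → 6400 → 5000 — 2 2/3 stops lower (darker).
Shutter speed: 1/15 → 1/13 → 1/10 → 1/8 → 1/6 → 1/5 → 1/4 → 0.3 → 0.4 → 0.5 → 0.6 — 3 1/3 stops slower (brighter).
Net change so far: 2/3 stop brighter. Offset with the aperture: f/1.6 → f/1.8 → f/2.

f/2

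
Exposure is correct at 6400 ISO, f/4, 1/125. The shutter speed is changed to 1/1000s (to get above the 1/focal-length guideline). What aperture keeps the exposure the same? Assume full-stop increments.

Shutter speed: 1/125 → 1/250 → 1/500 → 1/1000 — 3 stops faster (darker).
Need 3 stops brighter from the aperture: f/4 → f/2.8 → f/2 → f/1.4.

f/1.4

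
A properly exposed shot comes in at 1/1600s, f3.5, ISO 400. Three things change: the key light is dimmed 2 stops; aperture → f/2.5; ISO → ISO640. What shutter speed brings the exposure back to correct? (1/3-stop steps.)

Scene light: 2 stops darker.
Aperture: f/3.5 → f/3.2 → f/2.8 → f/2.5 — 1 stop larger aperture (brighter).
ISO: 400 → 500 → 640 — 2/3 stop raised (brighter).
Net so far: 1/3 stop darker. Shutter speed: 1/1600 → 1/1250.

1/1250s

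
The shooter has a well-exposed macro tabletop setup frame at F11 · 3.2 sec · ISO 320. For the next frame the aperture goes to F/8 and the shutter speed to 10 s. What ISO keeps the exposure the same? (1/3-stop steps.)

Aperture: f/11 → f/10 → f/9 → f/8 — 1 stop opened up (brighter).
Shutter speed: 3.2 → 4 → 5 → 6 → 8 → 10 — 1 2/3 stops longer (brighter).
Net change so far: 2 2/3 stops brighter. Offset with the ISO: 320 → 250 → 200 → 160 → 125 → 100 → 80 → 64 → 50.

ISO 50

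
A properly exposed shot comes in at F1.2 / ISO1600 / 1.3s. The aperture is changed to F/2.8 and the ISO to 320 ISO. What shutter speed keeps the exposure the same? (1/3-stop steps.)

Aperture: f/1.2 → f/1.4 → f/1.6 → f/1.8 → f/2 → f/2.2 → f/2.5 → f/2.8 — 2 1/3 stops smaller aperture (darker).
ISO: 1600 → 1250 → 1000 → 800 → 640 → 500 → 400 → 320 — 2 1/3 stops dropped (darker).
Net change so far: 4 2/3 stops darker. Offset with the shutter speed: 1.3 → 1.6 → 2 → 2.5 → 3.2 → 4 → 5 → 6 → 8 → 10 → 13 → 15 → 20 → 25 → 30.

30 s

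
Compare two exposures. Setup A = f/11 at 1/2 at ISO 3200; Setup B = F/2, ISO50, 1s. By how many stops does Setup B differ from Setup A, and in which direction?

Aperture: f/11 → f/8 → f/5.6 → f/4 → f/2.8 → f/2 — 5 stops wider (brighter).
Shutter speed: 1/2 → 1 — 1 stop slower (brighter).
ISO: 3200 → 1600 → 800 → 400 → 200 → 100 → 50 — 6 stops lower (darker).
Net: +5 +1 −6 = 0 stops.

same exposure (0 stops)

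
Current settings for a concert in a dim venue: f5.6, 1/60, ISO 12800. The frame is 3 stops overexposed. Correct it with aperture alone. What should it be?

f/16

Overexposed by 3 stops → need 3 stops darker.
Aperture: f/5.6 → f/8 → f/11 → f/16.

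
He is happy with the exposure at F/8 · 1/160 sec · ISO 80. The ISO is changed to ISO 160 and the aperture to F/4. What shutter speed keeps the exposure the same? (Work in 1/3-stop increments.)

ISO: 80 → 100 → 125 → 160 — 1 stop raised (brighter).
Aperture: f/8 → f/7.1 → f/6.3 → f/5.6 → f/5 → f/4.5 → f/4 — 2 stops larger aperture (brighter).
Net change so far: 3 stops brighter. Offset with the shutter speed: 1/160 → 1/200 → 1/250 → 1/320 → 1/400 → 1/500 → 1/640 → 1/800 → 1/1000 → 1/1250.

1/1250s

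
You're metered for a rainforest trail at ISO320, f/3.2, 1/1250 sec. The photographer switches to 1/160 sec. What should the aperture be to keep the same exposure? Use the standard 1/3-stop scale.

Shutter speed: 1/1250 → 1/1000 → 1/800 → 1/640 → 1/500 → 1/400 → 1/320 → 1/250 → 1/200 → 1/160 — 3 stops longer (brighter).
Need 3 stops darker from the aperture: f/3.2 → f/3.5 → f/4 → f/4.5 → f/5 → f/5.6 → f/6.3 → f/7.1 → f/8 → f/9.

f/9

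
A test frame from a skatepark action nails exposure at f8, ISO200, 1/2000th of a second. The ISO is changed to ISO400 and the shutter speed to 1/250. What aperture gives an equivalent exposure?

ISO: 200 → 400 — 1 stop higher (brighter).
Shutter speed: 1/2000 → 1/1000 → 1/500 → 1/250 — 3 stops slower (brighter).
Net change so far: 4 stops brighter. Offset with the aperture: f/8 → f/11 → f/16 → f/22 → f/32.

f/32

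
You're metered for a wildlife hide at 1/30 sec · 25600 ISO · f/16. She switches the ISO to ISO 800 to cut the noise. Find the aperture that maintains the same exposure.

ISO: 25600 → 12800 → 6400 → 3200 → 1600 → 800 — 5 stops dropped (darker).
Need 5 stops brighter from the aperture: f/16 → f/11 → f/8 → f/5.6 → f/4 → f/2.8.

f/2.8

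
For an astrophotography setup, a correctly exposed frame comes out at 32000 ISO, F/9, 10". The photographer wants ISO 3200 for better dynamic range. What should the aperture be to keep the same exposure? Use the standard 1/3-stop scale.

f/2.8

ISO: 32000 → 25600 → 20000 → 16000 → 12800 → 10000 → 8000 → 6400 → 5000 → 4000 → 3200 — 3 1/3 stops dropped (darker).
Need 3 1/3 stops brighter from the aperture: f/9 → f/8 → f/7.1 → f/6.3 → f/5.6 → f/5 → f/4.5 → f/4 → f/3.5 → f/3.2 → f/2.8.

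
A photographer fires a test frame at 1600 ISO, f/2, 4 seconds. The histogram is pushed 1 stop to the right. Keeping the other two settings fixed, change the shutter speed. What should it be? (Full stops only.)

Overexposed by 1 stop → need 1 stop darker.
Shutter speed: 4 → 2.

2 s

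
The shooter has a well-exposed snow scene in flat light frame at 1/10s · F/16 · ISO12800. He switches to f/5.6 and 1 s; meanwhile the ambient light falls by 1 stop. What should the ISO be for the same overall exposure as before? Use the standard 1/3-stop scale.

ISO 320

Scene light: 1 stop darker.
Aperture: f/16 → f/14 → f/13 → f/11 → f/10 → f/9 → f/8 → f/7.1 → f/6.3 → f/5.6 — 3 stops wider (brighter).
Shutter speed: 1/10 → 1/8 → 1/6 → 1/5 → 1/4 → 0.3 → 0.4 → 0.5 → 0.6 → 0.8 → 1 — 3 1/3 stops slower (brighter).
Net so far: 5 1/3 stops brighter. ISO: 12800 → 10000 → 8000 → 6400 → 5000 → 4000 → 3200 → 2500 → 2000 → 1600 → 1250 → 1000 → 800 → 640 → 500 → 400 → 320.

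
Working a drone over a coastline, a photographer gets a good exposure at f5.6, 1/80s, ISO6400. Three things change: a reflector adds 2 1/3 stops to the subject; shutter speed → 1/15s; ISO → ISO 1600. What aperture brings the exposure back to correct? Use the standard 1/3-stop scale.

f/14

Scene light: 2 1/3 stops brighter.
Shutter speed: 1/80 → 1/60 → 1/50 → 1/40 → 1/30 → 1/25 → 1/20 → 1/15 — 2 1/3 stops slower (brighter).
ISO: 6400 → 5000 → 4000 → 3200 → 2500 → 2000 → 1600 — 2 stops dropped (darker).
Net so far: 2 2/3 stops brighter. Aperture: f/5.6 → f/6.3 → f/7.1 → f/8 → f/9 → f/10 → f/11 → f/13 → f/14.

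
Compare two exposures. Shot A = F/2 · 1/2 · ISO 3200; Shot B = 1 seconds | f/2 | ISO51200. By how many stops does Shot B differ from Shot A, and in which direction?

Aperture: unchanged.
Shutter speed: 1/2 → 1 — 1 stop slower (brighter).
ISO: 3200 → 6400 → 12800 → 25600 → 51200 — 4 stops raised (brighter).
Net: +1 +4 = +5 stops.

5 stops brighter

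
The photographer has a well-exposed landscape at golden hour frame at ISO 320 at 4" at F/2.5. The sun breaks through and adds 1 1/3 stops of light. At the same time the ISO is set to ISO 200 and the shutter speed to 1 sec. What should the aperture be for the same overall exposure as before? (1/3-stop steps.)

f/1.6

Scene light: 1 1/3 stops brighter.
ISO: 320 → 250 → 200 — 2/3 stop lower (darker).
Shutter speed: 4 → 3.2 → 2.5 → 2 → 1.6 → 1.3 → 1 — 2 stops shorter (darker).
Net so far: 1 1/3 stops darker. Aperture: f/2.5 → f/2.2 → f/2 → f/1.8 → f/1.6.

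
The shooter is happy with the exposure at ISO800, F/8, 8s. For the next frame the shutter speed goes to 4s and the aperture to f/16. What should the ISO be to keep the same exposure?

Shutter speed: 8 → 4 — 1 stop faster (darker).
Aperture: f/8 → f/11 → f/16 — 2 stops narrower (darker).
Net change so far: 3 stops darker. Offset with the ISO: 800 → 1600 → 3200 → 6400.

ISO 6400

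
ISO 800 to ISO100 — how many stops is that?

3 stops

800 → 400 → 200 → 100 — count the steps: 3 stops.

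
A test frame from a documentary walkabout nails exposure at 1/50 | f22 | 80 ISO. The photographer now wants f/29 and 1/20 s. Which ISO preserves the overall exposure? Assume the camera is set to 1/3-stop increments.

Aperture: f/22 → f/25 → f/29 — 2/3 stop narrower (darker).
Shutter speed: 1/50 → 1/40 → 1/30 → 1/25 → 1/20 — 1 1/3 stops longer (brighter).
Net change so far: 2/3 stop brighter. Offset with the ISO: 80 → 64 → 50.

ISO 50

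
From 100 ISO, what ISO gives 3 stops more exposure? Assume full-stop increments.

ISO: 100 → 200 → 400 → 800 — 3 stops raised (brighter).

ISO 800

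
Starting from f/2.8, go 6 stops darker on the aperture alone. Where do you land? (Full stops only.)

Aperture: f/2.8 → f/4 → f/5.6 → f/8 → f/11 → f/16 → f/22 — 6 stops smaller aperture (darker).

f/22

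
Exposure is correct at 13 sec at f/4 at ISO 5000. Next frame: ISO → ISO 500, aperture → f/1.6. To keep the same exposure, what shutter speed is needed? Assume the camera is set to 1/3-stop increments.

ISO: 5000 → 4000 → 3200 → 2500 → 2000 → 1600 → 1250 → 1000 → 800 → 640 → 500 — 3 1/3 stops dropped (darker).
Aperture: f/4 → f/3.5 → f/3.2 → f/2.8 → f/2.5 → f/2.2 → f/2 → f/1.8 → f/1.6 — 2 2/3 stops opened up (brighter).
Net change so far: 2/3 stop darker. Offset with the shutter speed: 13 → 15 → 20.

20 s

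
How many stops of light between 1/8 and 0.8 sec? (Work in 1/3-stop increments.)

2 2/3 stops

1/8 → 1/6 → 1/5 → 1/4 → 0.3 → 0.4 → 0.5 → 0.6 → 0.8 — count the steps: 8 third-stops = 2 2/3 stops.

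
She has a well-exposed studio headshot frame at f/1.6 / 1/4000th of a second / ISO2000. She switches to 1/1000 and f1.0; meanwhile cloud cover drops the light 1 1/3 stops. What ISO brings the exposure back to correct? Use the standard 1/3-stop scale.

ISO 500

Scene light: 1 1/3 stops darker.
Shutter speed: 1/4000 → 1/3200 → 1/2500 → 1/2000 → 1/1600 → 1/1250 → 1/1000 — 2 stops slower (brighter).
Aperture: f/1.6 → f/1.4 → f/1.2 → f/1.1 → f/1.0 — 1 1/3 stops opened up (brighter).
Net so far: 2 stops brighter. ISO: 2000 → 1600 → 1250 → 1000 → 800 → 640 → 500.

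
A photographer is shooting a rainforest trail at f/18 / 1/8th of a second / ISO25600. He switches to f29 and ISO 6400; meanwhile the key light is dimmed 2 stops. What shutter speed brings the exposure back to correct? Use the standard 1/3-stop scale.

5 s

Scene light: 2 stops darker.
Aperture: f/18 → f/20 → f/22 → f/25 → f/29 — 1 1/3 stops smaller aperture (darker).
ISO: 25600 → 20000 → 16000 → 12800 → 10000 → 8000 → 6400 — 2 stops lower (darker).
Net so far: 5 1/3 stops darker. Shutter speed: 1/8 → 1/6 → 1/5 → 1/4 → 0.3 → 0.4 → 0.5 → 0.6 → 0.8 → 1 → 1.3 → 1.6 → 2 → 2.5 → 3.2 → 4 → 5.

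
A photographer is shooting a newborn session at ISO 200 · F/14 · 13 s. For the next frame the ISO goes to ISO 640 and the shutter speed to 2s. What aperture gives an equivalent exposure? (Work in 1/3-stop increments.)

f/10

ISO: 200 → 250 → 320 → 400 → 500 → 640 — 1 2/3 stops higher (brighter).
Shutter speed: 13 → 10 → 8 → 6 → 5 → 4 → 3.2 → 2.5 → 2 — 2 2/3 stops faster (darker).
Net change so far: 1 stop darker. Offset with the aperture: f/14 → f/13 → f/11 → f/10.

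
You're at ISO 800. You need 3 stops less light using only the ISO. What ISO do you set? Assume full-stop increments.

ISO: 800 → 400 → 200 → 100 — 3 stops dropped (darker).

ISO 100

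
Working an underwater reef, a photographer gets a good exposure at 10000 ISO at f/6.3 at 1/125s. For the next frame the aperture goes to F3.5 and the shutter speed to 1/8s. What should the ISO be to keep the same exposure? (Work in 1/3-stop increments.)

ISO 200

Aperture: f/6.3 → f/5.6 → f/5 → f/4.5 → f/4 → f/3.5 — 1 2/3 stops larger aperture (brighter).
Shutter speed: 1/125 → 1/100 → 1/80 → 1/60 → 1/50 → 1/40 → 1/30 → 1/25 → 1/20 → 1/15 → 1/13 → 1/10 → 1/8 — 4 stops slower (brighter).
Net change so far: 5 2/3 stops brighter. Offset with the ISO: 10000 → 8000 → 6400 → 5000 → 4000 → 3200 → 2500 → 2000 → 1600 → 1250 → 1000 → 800 → 640 → 500 → 400 → 320 → 250 → 200.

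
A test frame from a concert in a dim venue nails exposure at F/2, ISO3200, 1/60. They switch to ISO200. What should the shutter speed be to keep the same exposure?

ISO: 3200 → 1600 → 800 → 400 → 200 — 4 stops dropped (darker).
Need 4 stops brighter from the shutter speed: 1/60 → 1/30 → 1/15 → 1/8 → 1/4.

1/4s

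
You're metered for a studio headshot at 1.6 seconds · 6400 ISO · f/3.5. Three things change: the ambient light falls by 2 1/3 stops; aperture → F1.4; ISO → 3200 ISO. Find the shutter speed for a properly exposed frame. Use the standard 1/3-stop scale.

2.5 s

Scene light: 2 1/3 stops darker.
Aperture: f/3.5 → f/3.2 → f/2.8 → f/2.5 → f/2.2 → f/2 → f/1.8 → f/1.6 → f/1.4 — 2 2/3 stops opened up (brighter).
ISO: 6400 → 5000 → 4000 → 3200 — 1 stop dropped (darker).
Net so far: 2/3 stop darker. Shutter speed: 1.6 → 2 → 2.5.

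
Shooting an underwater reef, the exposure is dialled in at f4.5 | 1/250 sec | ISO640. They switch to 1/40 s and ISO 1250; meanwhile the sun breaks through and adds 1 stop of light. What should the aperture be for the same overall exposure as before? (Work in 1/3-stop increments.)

f/22

Scene light: 1 stop brighter.
Shutter speed: 1/250 → 1/200 → 1/160 → 1/125 → 1/100 → 1/80 → 1/60 → 1/50 → 1/40 — 2 2/3 stops slower (brighter).
ISO: 640 → 800 → 1000 → 1250 — 1 stop higher (brighter).
Net so far: 4 2/3 stops brighter. Aperture: f/4.5 → f/5 → f/5.6 → f/6.3 → f/7.1 → f/8 → f/9 → f/10 → f/11 → f/13 → f/14 → f/16 → f/18 → f/20 → f/22.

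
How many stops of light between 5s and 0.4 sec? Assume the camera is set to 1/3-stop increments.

5 → 4 → 3.2 → 2.5 → 2 → 1.6 → 1.3 → 1 → 0.8 → 0.6 → 0.5 → 0.4 — count the steps: 11 third-stops = 3 2/3 stops.

3 2/3 stops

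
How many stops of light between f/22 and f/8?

3 stops

f/22 → f/16 → f/11 → f/8 — count the steps: 3 stops.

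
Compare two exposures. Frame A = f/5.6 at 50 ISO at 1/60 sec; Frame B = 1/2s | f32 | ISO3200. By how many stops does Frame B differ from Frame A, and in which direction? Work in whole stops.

Aperture: f/5.6 → f/8 → f/11 → f/16 → f/22 → f/32 — 5 stops stopped down (darker).
Shutter speed: 1/60 → 1/30 → 1/15 → 1/8 → 1/4 → 1/2 — 5 stops slower (brighter).
ISO: 50 → 100 → 200 → 400 → 800 → 1600 → 3200 — 6 stops higher (brighter).
Net: −5 +5 +6 = +6 stops.

6 stops brighter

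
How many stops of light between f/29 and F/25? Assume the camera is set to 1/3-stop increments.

f/29 → f/25 — count the steps: 1 third-stops = 1/3 stop.

1/3 stop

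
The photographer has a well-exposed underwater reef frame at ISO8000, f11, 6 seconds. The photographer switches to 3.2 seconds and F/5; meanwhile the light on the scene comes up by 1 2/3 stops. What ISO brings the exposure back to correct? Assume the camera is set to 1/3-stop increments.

ISO 1000

Scene light: 1 2/3 stops brighter.
Shutter speed: 6 → 5 → 4 → 3.2 — 1 stop faster (darker).
Aperture: f/11 → f/10 → f/9 → f/8 → f/7.1 → f/6.3 → f/5.6 → f/5 — 2 1/3 stops opened up (brighter).
Net so far: 3 stops brighter. ISO: 8000 → 6400 → 5000 → 4000 → 3200 → 2500 → 2000 → 1600 → 1250 → 1000.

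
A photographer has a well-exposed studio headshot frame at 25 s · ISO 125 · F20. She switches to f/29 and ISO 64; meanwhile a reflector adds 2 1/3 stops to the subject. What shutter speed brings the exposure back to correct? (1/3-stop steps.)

20 s

Scene light: 2 1/3 stops brighter.
Aperture: f/20 → f/22 → f/25 → f/29 — 1 stop narrower (darker).
ISO: 125 → 100 → 80 → 64 — 1 stop lower (darker).
Net so far: 1/3 stop brighter. Shutter speed: 25 → 20.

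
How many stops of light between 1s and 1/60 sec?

6 stops

1 → 1/2 → 1/4 → 1/8 → 1/15 → 1/30 → 1/60 — count the steps: 6 stops.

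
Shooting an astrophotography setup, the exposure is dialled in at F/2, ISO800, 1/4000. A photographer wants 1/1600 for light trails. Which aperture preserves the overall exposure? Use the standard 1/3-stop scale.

f/3.2

Shutter speed: 1/4000 → 1/3200 → 1/2500 → 1/2000 → 1/1600 — 1 1/3 stops longer (brighter).
Need 1 1/3 stops darker from the aperture: f/2 → f/2.2 → f/2.5 → f/2.8 → f/3.2.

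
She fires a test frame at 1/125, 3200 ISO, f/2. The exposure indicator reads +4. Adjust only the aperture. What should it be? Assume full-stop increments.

f/8

Overexposed by 4 stops → need 4 stops darker.
Aperture: f/2 → f/2.8 → f/4 → f/5.6 → f/8.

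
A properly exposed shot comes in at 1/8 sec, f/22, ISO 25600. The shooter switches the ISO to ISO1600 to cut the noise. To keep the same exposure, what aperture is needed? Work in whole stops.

f/5.6

ISO: 25600 → 12800 → 6400 → 3200 → 1600 — 4 stops lower (darker).
Need 4 stops brighter from the aperture: f/22 → f/16 → f/11 → f/8 → f/5.6.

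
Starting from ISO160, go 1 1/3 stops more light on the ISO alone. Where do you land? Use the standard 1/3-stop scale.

ISO 400

ISO: 160 → 200 → 250 → 320 → 400 — 1 1/3 stops raised (brighter).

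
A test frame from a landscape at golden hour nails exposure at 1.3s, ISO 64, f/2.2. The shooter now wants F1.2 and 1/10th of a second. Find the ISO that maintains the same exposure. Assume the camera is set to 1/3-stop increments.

Aperture: f/2.2 → f/2 → f/1.8 → f/1.6 → f/1.4 → f/1.2 — 1 2/3 stops opened up (brighter).
Shutter speed: 1.3 → 1 → 0.8 → 0.6 → 0.5 → 0.4 → 0.3 → 1/4 → 1/5 → 1/6 → 1/8 → 1/10 — 3 2/3 stops faster (darker).
Net change so far: 2 stops darker. Offset with the ISO: 64 → 80 → 100 → 125 → 160 → 200 → 250.

ISO 250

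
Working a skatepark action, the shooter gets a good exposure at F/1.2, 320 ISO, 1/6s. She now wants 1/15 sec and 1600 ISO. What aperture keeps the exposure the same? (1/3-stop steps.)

f/1.8

Shutter speed: 1/6 → 1/8 → 1/10 → 1/13 → 1/15 — 1 1/3 stops faster (darker).
ISO: 320 → 400 → 500 → 640 → 800 → 1000 → 1250 → 1600 — 2 1/3 stops higher (brighter).
Net change so far: 1 stop brighter. Offset with the aperture: f/1.2 → f/1.4 → f/1.6 → f/1.8.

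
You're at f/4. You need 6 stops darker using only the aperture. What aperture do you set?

Aperture: f/4 → f/5.6 → f/8 → f/11 → f/16 → f/22 → f/32 — 6 stops stopped down (darker).

f/32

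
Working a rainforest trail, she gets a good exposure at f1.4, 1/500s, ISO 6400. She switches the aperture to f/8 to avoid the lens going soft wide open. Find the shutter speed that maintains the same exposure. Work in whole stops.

Aperture: f/1.4 → f/2 → f/2.8 → f/4 → f/5.6 → f/8 — 5 stops narrower (darker).
Need 5 stops brighter from the shutter speed: 1/500 → 1/250 → 1/125 → 1/60 → 1/30 → 1/15.

1/15s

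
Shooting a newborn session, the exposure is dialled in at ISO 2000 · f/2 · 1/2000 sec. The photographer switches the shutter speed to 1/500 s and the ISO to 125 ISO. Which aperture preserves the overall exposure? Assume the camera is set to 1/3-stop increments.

Shutter speed: 1/2000 → 1/1600 → 1/1250 → 1/1000 → 1/800 → 1/640 → 1/500 — 2 stops longer (brighter).
ISO: 2000 → 1600 → 1250 → 1000 → 800 → 640 → 500 → 400 → 320 → 250 → 200 → 160 → 125 — 4 stops dropped (darker).
Net change so far: 2 stops darker. Offset with the aperture: f/2 → f/1.8 → f/1.6 → f/1.4 → f/1.2 → f/1.1 → f/1.0.

f/1.0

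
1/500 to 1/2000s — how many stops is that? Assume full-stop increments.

1/500 → 1/1000 → 1/2000 — count the steps: 2 stops.

2 stops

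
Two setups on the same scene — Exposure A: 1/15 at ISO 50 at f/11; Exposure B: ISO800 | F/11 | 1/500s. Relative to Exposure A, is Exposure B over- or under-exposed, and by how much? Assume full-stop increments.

Aperture: unchanged.
Shutter speed: 1/15 → 1/30 → 1/60 → 1/125 → 1/250 → 1/500 — 5 stops faster (darker).
ISO: 50 → 100 → 200 → 400 → 800 — 4 stops higher (brighter).
Net: −5 +4 = −1 stop.

1 stop darker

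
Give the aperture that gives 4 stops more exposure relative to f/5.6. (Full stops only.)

Aperture: f/5.6 → f/4 → f/2.8 → f/2 → f/1.4 — 4 stops wider (brighter).

f/1.4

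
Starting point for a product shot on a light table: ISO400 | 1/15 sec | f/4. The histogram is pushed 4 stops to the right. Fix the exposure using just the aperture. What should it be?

Overexposed by 4 stops → need 4 stops darker.
Aperture: f/4 → f/5.6 → f/8 → f/11 → f/16.

f/16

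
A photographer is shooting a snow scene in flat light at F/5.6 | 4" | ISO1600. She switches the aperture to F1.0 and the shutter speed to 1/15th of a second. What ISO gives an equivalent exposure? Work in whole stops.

Aperture: f/5.6 → f/4 → f/2.8 → f/2 → f/1.4 → f/1.0 — 5 stops opened up (brighter).
Shutter speed: 4 → 2 → 1 → 1/2 → 1/4 → 1/8 → 1/15 — 6 stops shorter (darker).
Net change so far: 1 stop darker. Offset with the ISO: 1600 → 3200.

ISO 3200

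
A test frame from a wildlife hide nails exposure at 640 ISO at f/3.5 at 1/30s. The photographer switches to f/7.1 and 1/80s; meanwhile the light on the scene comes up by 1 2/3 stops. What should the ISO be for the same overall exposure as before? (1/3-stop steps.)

ISO 2000

Scene light: 1 2/3 stops brighter.
Aperture: f/3.5 → f/4 → f/4.5 → f/5 → f/5.6 → f/6.3 → f/7.1 — 2 stops narrower (darker).
Shutter speed: 1/30 → 1/40 → 1/50 → 1/60 → 1/80 — 1 1/3 stops faster (darker).
Net so far: 1 2/3 stops darker. ISO: 640 → 800 → 1000 → 1250 → 1600 → 2000.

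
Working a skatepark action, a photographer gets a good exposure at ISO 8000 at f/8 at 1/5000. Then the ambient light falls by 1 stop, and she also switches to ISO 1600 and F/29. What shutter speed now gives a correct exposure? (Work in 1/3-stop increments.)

1/40s

Scene light: 1 stop darker.
ISO: 8000 → 6400 → 5000 → 4000 → 3200 → 2500 → 2000 → 1600 — 2 1/3 stops lower (darker).
Aperture: f/8 → f/9 → f/10 → f/11 → f/13 → f/14 → f/16 → f/18 → f/20 → f/22 → f/25 → f/29 — 3 2/3 stops smaller aperture (darker).
Net so far: 7 stops darker. Shutter speed: 1/5000 → 1/4000 → 1/3200 → 1/2500 → 1/2000 → 1/1600 → 1/1250 → 1/1000 → 1/800 → 1/640 → 1/500 → 1/400 → 1/320 → 1/250 → 1/200 → 1/160 → 1/125 → 1/100 → 1/80 → 1/60 → 1/50 → 1/40.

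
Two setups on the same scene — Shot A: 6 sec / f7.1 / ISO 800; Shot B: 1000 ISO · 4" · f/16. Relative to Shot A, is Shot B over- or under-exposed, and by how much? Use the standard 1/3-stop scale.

2 2/3 stops darker

Aperture: f/7.1 → f/8 → f/9 → f/10 → f/11 → f/13 → f/14 → f/16 — 2 1/3 stops smaller aperture (darker).
Shutter speed: 6 → 5 → 4 — 2/3 stop faster (darker).
ISO: 800 → 1000 — 1/3 stop raised (brighter).
Net: −2 1/3 −2/3 +1/3 = −2 2/3 stops.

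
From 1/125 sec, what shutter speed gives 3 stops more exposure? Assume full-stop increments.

Shutter speed: 1/125 → 1/60 → 1/30 → 1/15 — 3 stops longer (brighter).

1/15s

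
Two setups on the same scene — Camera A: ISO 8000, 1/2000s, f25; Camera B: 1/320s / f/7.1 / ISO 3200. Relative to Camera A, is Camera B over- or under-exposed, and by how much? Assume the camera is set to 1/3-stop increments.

5 stops brighter

Aperture: f/25 → f/22 → f/20 → f/18 → f/16 → f/14 → f/13 → f/11 → f/10 → f/9 → f/8 → f/7.1 — 3 2/3 stops wider (brighter).
Shutter speed: 1/2000 → 1/1600 → 1/1250 → 1/1000 → 1/800 → 1/640 → 1/500 → 1/400 → 1/320 — 2 2/3 stops slower (brighter).
ISO: 8000 → 6400 → 5000 → 4000 → 3200 — 1 1/3 stops dropped (darker).
Net: +3 2/3 +2 2/3 −1 1/3 = +5 stops.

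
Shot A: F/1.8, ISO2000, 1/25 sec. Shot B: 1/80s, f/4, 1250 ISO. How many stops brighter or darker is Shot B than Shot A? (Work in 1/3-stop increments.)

4 2/3 stops darker

Aperture: f/1.8 → f/2 → f/2.2 → f/2.5 → f/2.8 → f/3.2 → f/3.5 → f/4 — 2 1/3 stops stopped down (darker).
Shutter speed: 1/25 → 1/30 → 1/40 → 1/50 → 1/60 → 1/80 — 1 2/3 stops shorter (darker).
ISO: 2000 → 1600 → 1250 — 2/3 stop lower (darker).
Net: −2 1/3 −1 2/3 −2/3 = −4 2/3 stops.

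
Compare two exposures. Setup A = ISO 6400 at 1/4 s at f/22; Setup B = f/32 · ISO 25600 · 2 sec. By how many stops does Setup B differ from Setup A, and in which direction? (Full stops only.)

Aperture: f/22 → f/32 — 1 stop smaller aperture (darker).
Shutter speed: 1/4 → 1/2 → 1 → 2 — 3 stops longer (brighter).
ISO: 6400 → 12800 → 25600 — 2 stops higher (brighter).
Net: −1 +3 +2 = +4 stops.

4 stops brighter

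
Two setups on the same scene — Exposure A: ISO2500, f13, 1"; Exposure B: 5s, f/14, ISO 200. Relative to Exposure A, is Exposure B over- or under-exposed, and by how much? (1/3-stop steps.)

Aperture: f/13 → f/14 — 1/3 stop stopped down (darker).
Shutter speed: 1 → 1.3 → 1.6 → 2 → 2.5 → 3.2 → 4 → 5 — 2 1/3 stops slower (brighter).
ISO: 2500 → 2000 → 1600 → 1250 → 1000 → 800 → 640 → 500 → 400 → 320 → 250 → 200 — 3 2/3 stops lower (darker).
Net: −1/3 +2 1/3 −3 2/3 = −1 2/3 stops.

1 2/3 stops darker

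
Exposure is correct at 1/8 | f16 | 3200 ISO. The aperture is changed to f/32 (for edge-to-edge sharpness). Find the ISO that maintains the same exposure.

Aperture: f/16 → f/22 → f/32 — 2 stops smaller aperture (darker).
Need 2 stops brighter from the ISO: 3200 → 6400 → 12800.

ISO 12800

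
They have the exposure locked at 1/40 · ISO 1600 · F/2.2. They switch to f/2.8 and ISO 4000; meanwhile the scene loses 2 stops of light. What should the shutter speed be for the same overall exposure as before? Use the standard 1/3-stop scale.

1/15s

Scene light: 2 stops darker.
Aperture: f/2.2 → f/2.5 → f/2.8 — 2/3 stop smaller aperture (darker).
ISO: 1600 → 2000 → 2500 → 3200 → 4000 — 1 1/3 stops higher (brighter).
Net so far: 1 1/3 stops darker. Shutter speed: 1/40 → 1/30 → 1/25 → 1/20 → 1/15.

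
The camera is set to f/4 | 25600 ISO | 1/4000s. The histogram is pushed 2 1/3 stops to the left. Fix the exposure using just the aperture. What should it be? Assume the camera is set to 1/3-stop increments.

f/1.8

Underexposed by 2 1/3 stops → need 2 1/3 stops brighter.
Aperture: f/4 → f/3.5 → f/3.2 → f/2.8 → f/2.5 → f/2.2 → f/2 → f/1.8.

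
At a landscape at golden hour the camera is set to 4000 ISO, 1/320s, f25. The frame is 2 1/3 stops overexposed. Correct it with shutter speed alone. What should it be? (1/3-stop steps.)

1/1600s

Overexposed by 2 1/3 stops → need 2 1/3 stops darker.
Shutter speed: 1/320 → 1/400 → 1/500 → 1/640 → 1/800 → 1/1000 → 1/1250 → 1/1600.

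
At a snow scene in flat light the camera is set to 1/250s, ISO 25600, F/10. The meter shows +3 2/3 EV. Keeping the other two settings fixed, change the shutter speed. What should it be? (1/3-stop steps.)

Overexposed by 3 2/3 stops → need 3 2/3 stops darker.
Shutter speed: 1/250 → 1/320 → 1/400 → 1/500 → 1/640 → 1/800 → 1/1000 → 1/1250 → 1/1600 → 1/2000 → 1/2500 → 1/3200.

1/3200s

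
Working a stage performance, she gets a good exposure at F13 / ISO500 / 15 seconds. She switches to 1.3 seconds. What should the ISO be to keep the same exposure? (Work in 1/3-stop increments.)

ISO 6400

Shutter speed: 15 → 13 → 10 → 8 → 6 → 5 → 4 → 3.2 → 2.5 → 2 → 1.6 → 1.3 — 3 2/3 stops faster (darker).
Need 3 2/3 stops brighter from the ISO: 500 → 640 → 800 → 1000 → 1250 → 1600 → 2000 → 2500 → 3200 → 4000 → 5000 → 6400.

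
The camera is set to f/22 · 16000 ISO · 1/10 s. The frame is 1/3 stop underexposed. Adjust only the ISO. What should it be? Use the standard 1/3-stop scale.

Underexposed by 1/3 stop → need 1/3 stop brighter.
ISO: 16000 → 20000.

ISO 20000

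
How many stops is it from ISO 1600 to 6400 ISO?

2 stops

1600 → 3200 → 6400 — count the steps: 2 stops.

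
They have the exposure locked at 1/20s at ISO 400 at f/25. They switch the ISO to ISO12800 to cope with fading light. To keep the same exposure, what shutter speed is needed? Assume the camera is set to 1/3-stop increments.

ISO: 400 → 500 → 640 → 800 → 1000 → 1250 → 1600 → 2000 → 2500 → 3200 → 4000 → 5000 → 6400 → 8000 → 10000 → 12800 — 5 stops raised (brighter).
Need 5 stops darker from the shutter speed: 1/20 → 1/25 → 1/30 → 1/40 → 1/50 → 1/60 → 1/80 → 1/100 → 1/125 → 1/160 → 1/200 → 1/250 → 1/320 → 1/400 → 1/500 → 1/640.

1/640s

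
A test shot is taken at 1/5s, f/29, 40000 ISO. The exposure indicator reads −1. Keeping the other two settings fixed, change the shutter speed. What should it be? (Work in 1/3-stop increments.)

Underexposed by 1 stop → need 1 stop brighter.
Shutter speed: 1/5 → 1/4 → 0.3 → 0.4.

0.4 s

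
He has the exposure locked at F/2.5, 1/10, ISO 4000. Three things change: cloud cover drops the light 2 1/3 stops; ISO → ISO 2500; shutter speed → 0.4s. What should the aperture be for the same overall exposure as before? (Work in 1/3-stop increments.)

Scene light: 2 1/3 stops darker.
ISO: 4000 → 3200 → 2500 — 2/3 stop lower (darker).
Shutter speed: 1/10 → 1/8 → 1/6 → 1/5 → 1/4 → 0.3 → 0.4 — 2 stops slower (brighter).
Net so far: 1 stop darker. Aperture: f/2.5 → f/2.2 → f/2 → f/1.8.

f/1.8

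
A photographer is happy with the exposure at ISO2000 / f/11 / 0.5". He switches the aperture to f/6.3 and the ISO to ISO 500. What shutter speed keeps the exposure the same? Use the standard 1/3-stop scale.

Aperture: f/11 → f/10 → f/9 → f/8 → f/7.1 → f/6.3 — 1 2/3 stops larger aperture (brighter).
ISO: 2000 → 1600 → 1250 → 1000 → 800 → 640 → 500 — 2 stops lower (darker).
Net change so far: 1/3 stop darker. Offset with the shutter speed: 0.5 → 0.6.

0.6 s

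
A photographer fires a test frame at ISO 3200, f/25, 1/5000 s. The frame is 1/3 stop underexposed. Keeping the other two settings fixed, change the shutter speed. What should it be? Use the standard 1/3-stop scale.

Underexposed by 1/3 stop → need 1/3 stop brighter.
Shutter speed: 1/5000 → 1/4000.

1/4000s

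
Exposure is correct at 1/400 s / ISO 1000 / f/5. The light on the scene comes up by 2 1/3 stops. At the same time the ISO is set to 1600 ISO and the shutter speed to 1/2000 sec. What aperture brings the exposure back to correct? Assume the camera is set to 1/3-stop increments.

Scene light: 2 1/3 stops brighter.
ISO: 1000 → 1250 → 1600 — 2/3 stop higher (brighter).
Shutter speed: 1/400 → 1/500 → 1/640 → 1/800 → 1/1000 → 1/1250 → 1/1600 → 1/2000 — 2 1/3 stops shorter (darker).
Net so far: 2/3 stop brighter. Aperture: f/5 → f/5.6 → f/6.3.

f/6.3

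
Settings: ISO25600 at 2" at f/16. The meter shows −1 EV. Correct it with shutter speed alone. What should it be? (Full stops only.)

Underexposed by 1 stop → need 1 stop brighter.
Shutter speed: 2 → 4.

4 s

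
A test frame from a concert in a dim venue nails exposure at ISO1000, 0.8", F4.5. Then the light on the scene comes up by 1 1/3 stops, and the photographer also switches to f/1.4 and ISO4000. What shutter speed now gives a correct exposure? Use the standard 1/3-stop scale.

Scene light: 1 1/3 stops brighter.
Aperture: f/4.5 → f/4 → f/3.5 → f/3.2 → f/2.8 → f/2.5 → f/2.2 → f/2 → f/1.8 → f/1.6 → f/1.4 — 3 1/3 stops wider (brighter).
ISO: 1000 → 1250 → 1600 → 2000 → 2500 → 3200 → 4000 — 2 stops higher (brighter).
Net so far: 6 2/3 stops brighter. Shutter speed: 0.8 → 0.6 → 0.5 → 0.4 → 0.3 → 1/4 → 1/5 → 1/6 → 1/8 → 1/10 → 1/13 → 1/15 → 1/20 → 1/25 → 1/30 → 1/40 → 1/50 → 1/60 → 1/80 → 1/100 → 1/125.

1/125s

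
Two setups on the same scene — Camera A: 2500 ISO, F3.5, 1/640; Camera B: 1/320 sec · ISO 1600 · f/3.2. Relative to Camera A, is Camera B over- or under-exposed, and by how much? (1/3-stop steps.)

Aperture: f/3.5 → f/3.2 — 1/3 stop opened up (brighter).
Shutter speed: 1/640 → 1/500 → 1/400 → 1/320 — 1 stop longer (brighter).
ISO: 2500 → 2000 → 1600 — 2/3 stop lower (darker).
Net: +1/3 +1 −2/3 = +2/3 stops.

2/3 stop brighter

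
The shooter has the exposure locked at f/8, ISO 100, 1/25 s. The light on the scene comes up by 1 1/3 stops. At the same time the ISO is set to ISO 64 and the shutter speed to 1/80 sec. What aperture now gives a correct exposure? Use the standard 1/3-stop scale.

f/5.6

Scene light: 1 1/3 stops brighter.
ISO: 100 → 80 → 64 — 2/3 stop dropped (darker).
Shutter speed: 1/25 → 1/30 → 1/40 → 1/50 → 1/60 → 1/80 — 1 2/3 stops shorter (darker).
Net so far: 1 stop darker. Aperture: f/8 → f/7.1 → f/6.3 → f/5.6.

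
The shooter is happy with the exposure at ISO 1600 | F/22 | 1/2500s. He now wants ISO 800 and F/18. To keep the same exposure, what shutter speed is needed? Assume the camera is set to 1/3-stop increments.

1/2000s

ISO: 1600 → 1250 → 1000 → 800 — 1 stop dropped (darker).
Aperture: f/22 → f/20 → f/18 — 2/3 stop wider (brighter).
Net change so far: 1/3 stop darker. Offset with the shutter speed: 1/2500 → 1/2000.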